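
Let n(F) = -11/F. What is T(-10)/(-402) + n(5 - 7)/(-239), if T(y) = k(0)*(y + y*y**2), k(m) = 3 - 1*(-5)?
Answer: 1928909/96078 ≈ 20.076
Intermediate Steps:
k(m) = 8 (k(m) = 3 + 5 = 8)
T(y) = 8*y + 8*y**3 (T(y) = 8*(y + y*y**2) = 8*(y + y**3) = 8*y + 8*y**3)
T(-10)/(-402) + n(5 - 7)/(-239) = (8*(-10)*(1 + (-10)**2))/(-402) - 11/(5 - 7)/(-239) = (8*(-10)*(1 + 100))*(-1/402) - 11/(-2)*(-1/239) = (8*(-10)*101)*(-1/402) - 11*(-1/2)*(-1/239) = -8080*(-1/402) + (11/2)*(-1/239) = 4040/201 - 11/478 = 1928909/96078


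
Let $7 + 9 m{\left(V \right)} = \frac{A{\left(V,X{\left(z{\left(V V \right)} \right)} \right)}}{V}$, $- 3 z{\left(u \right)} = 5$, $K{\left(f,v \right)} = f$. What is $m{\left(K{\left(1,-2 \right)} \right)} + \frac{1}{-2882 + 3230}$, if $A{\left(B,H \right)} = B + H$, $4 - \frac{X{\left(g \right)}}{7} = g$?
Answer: $\frac{11725}{3132} \approx 3.7436$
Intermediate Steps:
$z{\left(u \right)} = - \frac{5}{3}$ ($z{\left(u \right)} = \left(- \frac{1}{3}\right) 5 = - \frac{5}{3}$)
$X{\left(g \right)} = 28 - 7 g$
$m{\left(V \right)} = - \frac{7}{9} + \frac{\frac{119}{3} + V}{9 V}$ ($m{\left(V \right)} = - \frac{7}{9} + \frac{\left(V + \left(28 - - \frac{35}{3}\right)\right) \frac{1}{V}}{9} = - \frac{7}{9} + \frac{\left(V + \left(28 + \frac{35}{3}\right)\right) \frac{1}{V}}{9} = - \frac{7}{9} + \frac{\left(V + \frac{119}{3}\right) \frac{1}{V}}{9} = - \frac{7}{9} + \frac{\left(\frac{119}{3} + V\right) \frac{1}{V}}{9} = - \frac{7}{9} + \frac{\frac{1}{V} \left(\frac{119}{3} + V\right)}{9} = - \frac{7}{9} + \frac{\frac{119}{3} + V}{9 V}$)
$m{\left(K{\left(1,-2 \right)} \right)} + \frac{1}{-2882 + 3230} = \frac{119 - 18}{27 \cdot 1} + \frac{1}{-2882 + 3230} = \frac{1}{27} \cdot 1 \left(119 - 18\right) + \frac{1}{348} = \frac{1}{27} \cdot 1 \cdot 101 + \frac{1}{348} = \frac{101}{27} + \frac{1}{348} = \frac{11725}{3132}$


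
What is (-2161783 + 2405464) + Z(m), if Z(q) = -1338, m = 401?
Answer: 242343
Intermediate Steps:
(-2161783 + 2405464) + Z(m) = (-2161783 + 2405464) - 1338 = 243681 - 1338 = 242343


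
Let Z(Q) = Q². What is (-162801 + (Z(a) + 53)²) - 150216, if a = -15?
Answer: -235733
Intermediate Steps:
(-162801 + (Z(a) + 53)²) - 150216 = (-162801 + ((-15)² + 53)²) - 150216 = (-162801 + (225 + 53)²) - 150216 = (-162801 + 278²) - 150216 = (-162801 + 77284) - 150216 = -85517 - 150216 = -235733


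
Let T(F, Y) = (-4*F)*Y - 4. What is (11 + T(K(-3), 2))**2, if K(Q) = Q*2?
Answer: 3025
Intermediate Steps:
K(Q) = 2*Q
T(F, Y) = -4 - 4*F*Y (T(F, Y) = -4*F*Y - 4 = -4 - 4*F*Y)
(11 + T(K(-3), 2))**2 = (11 + (-4 - 4*2*(-3)*2))**2 = (11 + (-4 - 4*(-6)*2))**2 = (11 + (-4 + 48))**2 = (11 + 44)**2 = 55**2 = 3025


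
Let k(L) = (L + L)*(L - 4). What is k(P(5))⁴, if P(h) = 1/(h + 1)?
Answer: 279841/104976 ≈ 2.6658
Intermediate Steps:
P(h) = 1/(1 + h)
k(L) = 2*L*(-4 + L) (k(L) = (2*L)*(-4 + L) = 2*L*(-4 + L))
k(P(5))⁴ = (2*(-4 + 1/(1 + 5))/(1 + 5))⁴ = (2*(-4 + 1/6)/6)⁴ = (2*(⅙)*(-4 + ⅙))⁴ = (2*(⅙)*(-23/6))⁴ = (-23/18)⁴ = 279841/104976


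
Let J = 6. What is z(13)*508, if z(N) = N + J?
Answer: 9652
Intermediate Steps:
z(N) = 6 + N (z(N) = N + 6 = 6 + N)
z(13)*508 = (6 + 13)*508 = 19*508 = 9652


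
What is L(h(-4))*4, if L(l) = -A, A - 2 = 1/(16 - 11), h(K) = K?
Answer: -44/5 ≈ -8.8000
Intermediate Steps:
A = 11/5 (A = 2 + 1/(16 - 11) = 2 + 1/5 = 11/5 ≈ 2.2000)
L(l) = -11/5 (L(l) = -1*11/5 = -11/5)
L(h(-4))*4 = -11/5*4 = -44/5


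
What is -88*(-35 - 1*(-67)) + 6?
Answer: -2810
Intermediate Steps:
-88*(-35 - 1*(-67)) + 6 = -88*(-35 + 67) + 6 = -88*32 + 6 = -2816 + 6 = -2810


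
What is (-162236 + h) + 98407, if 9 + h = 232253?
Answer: 168415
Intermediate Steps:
h = 232244 (h = -9 + 232253 = 232244)
(-162236 + h) + 98407 = (-162236 + 232244) + 98407 = 70008 + 98407 = 168415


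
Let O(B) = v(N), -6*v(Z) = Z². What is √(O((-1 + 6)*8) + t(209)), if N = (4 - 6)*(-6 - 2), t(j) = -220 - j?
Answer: I*√4245/3 ≈ 21.718*I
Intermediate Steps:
N = 16 (N = -2*(-8) = 16)
v(Z) = -Z²/6
O(B) = -128/3 (O(B) = -⅙*16² = -⅙*256 = -128/3)
√(O((-1 + 6)*8) + t(209)) = √(-128/3 + (-220 - 1*209)) = √(-128/3 + (-220 - 209)) = √(-128/3 - 429) = √(-1415/3) = I*√4245/3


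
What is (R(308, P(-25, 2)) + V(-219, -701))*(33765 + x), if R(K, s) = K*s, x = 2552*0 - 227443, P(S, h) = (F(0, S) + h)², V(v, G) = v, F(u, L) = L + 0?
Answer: -31513928414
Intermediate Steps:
F(u, L) = L
P(S, h) = (S + h)²
x = -227443 (x = 0 - 227443 = -227443)
(R(308, P(-25, 2)) + V(-219, -701))*(33765 + x) = (308*(-25 + 2)² - 219)*(33765 - 227443) = (308*(-23)² - 219)*(-193678) = (308*529 - 219)*(-193678) = (162932 - 219)*(-193678) = 162713*(-193678) = -31513928414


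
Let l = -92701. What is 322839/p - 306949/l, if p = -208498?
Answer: 34070754463/19327973098 ≈ 1.7628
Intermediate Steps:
322839/p - 306949/l = 322839/(-208498) - 306949/(-92701) = 322839*(-1/208498) - 306949*(-1/92701) = -322839/208498 + 306949/92701 = 34070754463/19327973098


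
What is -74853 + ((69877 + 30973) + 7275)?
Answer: 33272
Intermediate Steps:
-74853 + ((69877 + 30973) + 7275) = -74853 + (100850 + 7275) = -74853 + 108125 = 33272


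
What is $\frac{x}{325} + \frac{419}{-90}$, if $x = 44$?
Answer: $- \frac{26443}{5850} \approx -4.5202$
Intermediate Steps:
$\frac{x}{325} + \frac{419}{-90} = \frac{44}{325} + \frac{419}{-90} = 44 \cdot \frac{1}{325} + 419 \left(- \frac{1}{90}\right) = \frac{44}{325} - \frac{419}{90} = - \frac{26443}{5850}$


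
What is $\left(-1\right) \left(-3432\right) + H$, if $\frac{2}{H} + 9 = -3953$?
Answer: $\frac{6798791}{1981} \approx 3432.0$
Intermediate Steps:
$H = - \frac{1}{1981}$ ($H = \frac{2}{-9 - 3953} = \frac{2}{-3962} = 2 \left(- \frac{1}{3962}\right) = - \frac{1}{1981} \approx -0.0005048$)
$\left(-1\right) \left(-3432\right) + H = \left(-1\right) \left(-3432\right) - \frac{1}{1981} = 3432 - \frac{1}{1981} = \frac{6798791}{1981}$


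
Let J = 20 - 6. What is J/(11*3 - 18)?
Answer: 14/15 ≈ 0.93333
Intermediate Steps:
J = 14
J/(11*3 - 18) = 14/(11*3 - 18) = 14/(33 - 18) = 14/15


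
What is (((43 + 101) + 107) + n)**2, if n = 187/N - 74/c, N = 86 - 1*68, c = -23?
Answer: 12000545209/171396 ≈ 70017.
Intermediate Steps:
N = 18 (N = 86 - 68 = 18)
n = 5633/414 (n = 187/18 - 74/(-23) = 187*(1/18) - 74*(-1/23) = 187/18 + 74/23 = 5633/414 ≈ 13.606)
(((43 + 101) + 107) + n)**2 = (((43 + 101) + 107) + 5633/414)**2 = ((144 + 107) + 5633/414)**2 = (251 + 5633/414)**2 = (109547/414)**2 = 12000545209/171396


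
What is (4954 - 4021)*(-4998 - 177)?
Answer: -4828275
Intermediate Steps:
(4954 - 4021)*(-4998 - 177) = 933*(-5175) = -4828275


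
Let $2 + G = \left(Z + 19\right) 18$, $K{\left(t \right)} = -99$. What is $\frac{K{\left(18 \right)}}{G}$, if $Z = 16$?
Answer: $- \frac{99}{628} \approx -0.15764$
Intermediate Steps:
$G = 628$ ($G = -2 + \left(16 + 19\right) 18 = -2 + 35 \cdot 18 = -2 + 630 = 628$)
$\frac{K{\left(18 \right)}}{G} = - \frac{99}{628}$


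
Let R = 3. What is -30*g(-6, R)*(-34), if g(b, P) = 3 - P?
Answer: 0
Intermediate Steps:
-30*g(-6, R)*(-34) = -30*(3 - 1*3)*(-34) = -30*(3 - 3)*(-34) = -30*0*(-34) = 0*(-34) = 0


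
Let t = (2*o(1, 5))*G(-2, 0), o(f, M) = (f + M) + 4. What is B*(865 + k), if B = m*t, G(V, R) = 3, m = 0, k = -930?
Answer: 0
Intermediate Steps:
o(f, M) = 4 + M + f (o(f, M) = (M + f) + 4 = 4 + M + f)
t = 60 (t = (2*(4 + 5 + 1))*3 = (2*10)*3 = 20*3 = 60)
B = 0 (B = 0*60 = 0)
B*(865 + k) = 0*(865 - 930) = 0*(-65) = 0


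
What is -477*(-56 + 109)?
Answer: -25281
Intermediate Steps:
-477*(-56 + 109) = -477*53 = -25281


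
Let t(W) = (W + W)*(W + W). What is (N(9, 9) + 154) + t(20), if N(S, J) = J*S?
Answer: 1835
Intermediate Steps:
t(W) = 4*W**2 (t(W) = (2*W)*(2*W) = 4*W**2)
(N(9, 9) + 154) + t(20) = (9*9 + 154) + 4*20**2 = (81 + 154) + 4*400 = 235 + 1600 = 1835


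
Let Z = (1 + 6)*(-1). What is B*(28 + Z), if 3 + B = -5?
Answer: -168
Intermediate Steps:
B = -8 (B = -3 - 5 = -8)
Z = -7 (Z = 7*(-1) = -7)
B*(28 + Z) = -8*(28 - 7) = -8*21 = -168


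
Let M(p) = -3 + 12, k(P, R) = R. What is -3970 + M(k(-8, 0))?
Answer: -3961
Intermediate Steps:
M(p) = 9
-3970 + M(k(-8, 0)) = -3970 + 9 = -3961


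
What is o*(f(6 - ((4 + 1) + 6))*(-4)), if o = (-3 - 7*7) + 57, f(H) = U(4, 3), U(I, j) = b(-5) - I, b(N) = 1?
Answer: 60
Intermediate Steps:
U(I, j) = 1 - I
f(H) = -3 (f(H) = 1 - 1*4 = 1 - 4 = -3)
o = 5 (o = (-3 - 49) + 57 = -52 + 57 = 5)
o*(f(6 - ((4 + 1) + 6))*(-4)) = 5*(-3*(-4)) = 5*12 = 60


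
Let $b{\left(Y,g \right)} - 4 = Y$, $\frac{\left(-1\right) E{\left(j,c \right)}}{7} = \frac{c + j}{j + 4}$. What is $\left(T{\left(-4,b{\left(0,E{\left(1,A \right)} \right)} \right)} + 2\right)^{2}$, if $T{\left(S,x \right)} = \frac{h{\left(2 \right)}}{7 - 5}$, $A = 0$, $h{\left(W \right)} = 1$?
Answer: $\frac{25}{4} \approx 6.25$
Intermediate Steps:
$E{\left(j,c \right)} = - \frac{7 \left(c + j\right)}{4 + j}$ ($E{\left(j,c \right)} = - 7 \frac{c + j}{j + 4} = - 7 \frac{c + j}{4 + j} = - \frac{7 \left(c + j\right)}{4 + j}$)
$b{\left(Y,g \right)} = 4 + Y$
$T{\left(S,x \right)} = \frac{1}{2}$ ($T{\left(S,x \right)} = 1 \frac{1}{7 - 5} = 1 \cdot \frac{1}{2} = \frac{1}{2}$)
$\left(T{\left(-4,b{\left(0,E{\left(1,A \right)} \right)} \right)} + 2\right)^{2} = \left(\frac{1}{2} + 2\right)^{2} = \left(\frac{5}{2}\right)^{2} = \frac{25}{4}$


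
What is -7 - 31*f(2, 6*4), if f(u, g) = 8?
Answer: -255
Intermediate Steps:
-7 - 31*f(2, 6*4) = -7 - 31*8 = -7 - 248 = -255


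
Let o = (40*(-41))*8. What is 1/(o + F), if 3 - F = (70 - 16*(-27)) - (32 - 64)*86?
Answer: -1/16371 ≈ -6.1084e-5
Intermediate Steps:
o = -13120 (o = -1640*8 = -13120)
F = -3251 (F = 3 - ((70 - 16*(-27)) - (32 - 64)*86) = 3 - ((70 + 432) - (-32)*86) = 3 - (502 - 1*(-2752)) = 3 - (502 + 2752) = 3 - 1*3254 = 3 - 3254 = -3251)
1/(o + F) = 1/(-13120 - 3251) = 1/(-16371) = -1/16371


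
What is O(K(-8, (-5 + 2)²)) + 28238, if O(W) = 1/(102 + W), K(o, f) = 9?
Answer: 3134419/111 ≈ 28238.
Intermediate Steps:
O(K(-8, (-5 + 2)²)) + 28238 = 1/(102 + 9) + 28238 = 1/111 + 28238 = 3134419/111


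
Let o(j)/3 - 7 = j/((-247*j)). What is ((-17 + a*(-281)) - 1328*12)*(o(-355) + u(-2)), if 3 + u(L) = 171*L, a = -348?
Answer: -503795145/19 ≈ -2.6516e+7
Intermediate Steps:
o(j) = 5184/247 (o(j) = 21 + 3*(j/((-247*j))) = 21 + 3*(j*(-1/(247*j))) = 21 + 3*(-1/247) = 21 - 3/247 = 5184/247)
u(L) = -3 + 171*L
((-17 + a*(-281)) - 1328*12)*(o(-355) + u(-2)) = ((-17 - 348*(-281)) - 1328*12)*(5184/247 + (-3 + 171*(-2))) = ((-17 + 97788) - 15936)*(5184/247 + (-3 - 342)) = (97771 - 15936)*(5184/247 - 345) = 81835*(-80031/247) = -503795145/19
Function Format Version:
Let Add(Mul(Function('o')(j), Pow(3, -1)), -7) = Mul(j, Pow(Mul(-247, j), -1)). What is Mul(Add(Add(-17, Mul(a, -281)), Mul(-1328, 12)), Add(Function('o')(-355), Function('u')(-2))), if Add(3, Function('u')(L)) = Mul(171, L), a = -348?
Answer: Rational(-503795145, 19) ≈ -2.6516e+7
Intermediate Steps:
Function('o')(j) = Rational(5184, 247) (Function('o')(j) = Add(21, Mul(3, Mul(j, Pow(Mul(-247, j), -1)))) = Add(21, Mul(3, Mul(j, Mul(Rational(-1, 247), Pow(j, -1))))) = Add(21, Mul(3, Rational(-1, 247))) = Add(21, Rational(-3, 247)) = Rational(5184, 247))
Function('u')(L) = Add(-3, Mul(171, L))
Mul(Add(Add(-17, Mul(a, -281)), Mul(-1328, 12)), Add(Function('o')(-355), Function('u')(-2))) = Mul(Add(Add(-17, Mul(-348, -281)), Mul(-1328, 12)), Add(Rational(5184, 247), Add(-3, Mul(171, -2)))) = Mul(Add(Add(-17, 97788), -15936), Add(Rational(5184, 247), Add(-3, -342))) = Mul(Add(97771, -15936), Add(Rational(5184, 247), -345)) = Mul(81835, Rational(-80031, 247)) = Rational(-503795145, 19)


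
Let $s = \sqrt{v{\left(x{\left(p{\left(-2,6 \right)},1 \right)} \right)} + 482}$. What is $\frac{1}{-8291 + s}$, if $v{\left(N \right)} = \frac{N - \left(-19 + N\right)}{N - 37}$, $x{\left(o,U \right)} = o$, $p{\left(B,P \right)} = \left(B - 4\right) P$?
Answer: $- \frac{605243}{5018034546} - \frac{\sqrt{2567191}}{5018034546} \approx -0.00012093$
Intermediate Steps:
$p{\left(B,P \right)} = P \left(-4 + B\right)$ ($p{\left(B,P \right)} = \left(-4 + B\right) P = P \left(-4 + B\right)$)
$v{\left(N \right)} = \frac{19}{-37 + N}$
$s = \frac{\sqrt{2567191}}{73}$ ($s = \sqrt{\frac{19}{-37 + 6 \left(-4 - 2\right)} + 482} = \sqrt{\frac{19}{-37 + 6 \left(-6\right)} + 482} = \sqrt{\frac{19}{-37 - 36} + 482} = \sqrt{\frac{19}{-73} + 482} = \sqrt{19 \left(- \frac{1}{73}\right) + 482} = \sqrt{- \frac{19}{73} + 482} = \sqrt{\frac{35167}{73}} = \frac{\sqrt{2567191}}{73} \approx 21.949$)
$\frac{1}{-8291 + s} = \frac{1}{-8291 + \frac{\sqrt{2567191}}{73}}$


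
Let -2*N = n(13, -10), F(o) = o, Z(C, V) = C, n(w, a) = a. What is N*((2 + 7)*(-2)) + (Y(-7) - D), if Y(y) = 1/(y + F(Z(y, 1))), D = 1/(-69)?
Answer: -86995/966 ≈ -90.057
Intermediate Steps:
D = -1/69 ≈ -0.014493
Y(y) = 1/(2*y) (Y(y) = 1/(y + y) = 1/(2*y))
N = 5 (N = -½*(-10) = 5)
N*((2 + 7)*(-2)) + (Y(-7) - D) = 5*((2 + 7)*(-2)) + ((½)/(-7) - 1*(-1/69)) = 5*(9*(-2)) + ((½)*(-⅐) + 1/69) = 5*(-18) + (-1/14 + 1/69) = -90 - 55/966 = -86995/966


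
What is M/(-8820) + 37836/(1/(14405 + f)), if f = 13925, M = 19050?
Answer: 315136800085/294 ≈ 1.0719e+9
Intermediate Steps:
M/(-8820) + 37836/(1/(14405 + f)) = 19050/(-8820) + 37836/(1/(14405 + 13925)) = 19050*(-1/8820) + 37836/(1/28330) = -635/294 + 37836/(1/28330) = -635/294 + 37836*28330 = -635/294 + 1071893880 = 315136800085/294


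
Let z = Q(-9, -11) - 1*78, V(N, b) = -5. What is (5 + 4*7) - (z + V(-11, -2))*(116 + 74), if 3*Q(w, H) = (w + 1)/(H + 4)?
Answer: 330343/21 ≈ 15731.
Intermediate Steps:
Q(w, H) = (1 + w)/(3*(4 + H)) (Q(w, H) = ((w + 1)/(H + 4))/3 = ((1 + w)/(4 + H))/3 = (1 + w)/(3*(4 + H)))
z = -1630/21 (z = (1 - 9)/(3*(4 - 11)) - 1*78 = (⅓)*(-8)/(-7) - 78 = (⅓)*(-⅐)*(-8) - 78 = 8/21 - 78 = -1630/21 ≈ -77.619)
(5 + 4*7) - (z + V(-11, -2))*(116 + 74) = (5 + 4*7) - (-1630/21 - 5)*(116 + 74) = (5 + 28) - (-1735)*190/21 = 33 - 1*(-329650/21) = 33 + 329650/21 = 330343/21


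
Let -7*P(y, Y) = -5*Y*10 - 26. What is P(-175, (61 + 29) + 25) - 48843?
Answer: -336125/7 ≈ -48018.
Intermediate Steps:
P(y, Y) = 26/7 + 50*Y/7 (P(y, Y) = -(-5*Y*10 - 26)/7 = -(-50*Y - 26)/7 = -(-26 - 50*Y)/7 = 26/7 + 50*Y/7)
P(-175, (61 + 29) + 25) - 48843 = (26/7 + 50*((61 + 29) + 25)/7) - 48843 = (26/7 + 50*(90 + 25)/7) - 48843 = (26/7 + (50/7)*115) - 48843 = (26/7 + 5750/7) - 48843 = 5776/7 - 48843 = -336125/7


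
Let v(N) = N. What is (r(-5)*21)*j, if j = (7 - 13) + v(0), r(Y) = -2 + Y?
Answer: 882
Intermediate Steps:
j = -6 (j = (7 - 13) + 0 = -6 + 0 = -6)
(r(-5)*21)*j = ((-2 - 5)*21)*(-6) = -7*21*(-6) = -147*(-6) = 882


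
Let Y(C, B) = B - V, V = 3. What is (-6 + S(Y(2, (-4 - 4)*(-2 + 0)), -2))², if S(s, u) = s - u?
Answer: 81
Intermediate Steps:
Y(C, B) = -3 + B (Y(C, B) = B - 1*3 = B - 3 = -3 + B)
(-6 + S(Y(2, (-4 - 4)*(-2 + 0)), -2))² = (-6 + ((-3 + (-4 - 4)*(-2 + 0)) - 1*(-2)))² = (-6 + ((-3 - 8*(-2)) + 2))² = (-6 + ((-3 + 16) + 2))² = (-6 + (13 + 2))² = (-6 + 15)² = 9² = 81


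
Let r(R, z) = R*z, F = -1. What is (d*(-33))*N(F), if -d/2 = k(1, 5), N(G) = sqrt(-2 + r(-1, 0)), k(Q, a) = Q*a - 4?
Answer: 66*I*sqrt(2) ≈ 93.338*I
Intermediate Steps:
k(Q, a) = -4 + Q*a
N(G) = I*sqrt(2) (N(G) = sqrt(-2 - 1*0) = sqrt(-2 + 0) = sqrt(-2) = I*sqrt(2))
d = -2 (d = -2*(-4 + 1*5) = -2*(-4 + 5) = -2*1 = -2)
(d*(-33))*N(F) = (-2*(-33))*(I*sqrt(2)) = 66*(I*sqrt(2)) = 66*I*sqrt(2)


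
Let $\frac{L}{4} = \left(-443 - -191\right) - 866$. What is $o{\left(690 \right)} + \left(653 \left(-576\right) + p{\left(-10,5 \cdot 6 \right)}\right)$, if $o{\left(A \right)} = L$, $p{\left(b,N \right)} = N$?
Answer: $-380570$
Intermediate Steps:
$L = -4472$ ($L = 4 \left(\left(-443 - -191\right) - 866\right) = 4 \left(\left(-443 + 191\right) - 866\right) = 4 \left(-252 - 866\right) = 4 \left(-1118\right) = -4472$)
$o{\left(A \right)} = -4472$
$o{\left(690 \right)} + \left(653 \left(-576\right) + p{\left(-10,5 \cdot 6 \right)}\right) = -4472 + \left(653 \left(-576\right) + 5 \cdot 6\right) = -4472 + \left(-376128 + 30\right) = -4472 - 376098 = -380570$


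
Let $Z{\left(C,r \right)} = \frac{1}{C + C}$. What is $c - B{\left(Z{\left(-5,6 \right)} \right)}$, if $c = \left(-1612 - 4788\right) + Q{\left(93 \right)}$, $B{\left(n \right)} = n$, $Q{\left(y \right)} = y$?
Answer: $- \frac{63069}{10} \approx -6306.9$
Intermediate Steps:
$Z{\left(C,r \right)} = \frac{1}{2 C}$
$c = -6307$ ($c = \left(-1612 - 4788\right) + 93 = -6400 + 93 = -6307$)
$c - B{\left(Z{\left(-5,6 \right)} \right)} = -6307 - \frac{1}{2 \left(-5\right)} = -6307 - \frac{1}{2} \left(- \frac{1}{5}\right) = -6307 - - \frac{1}{10} = -6307 + \frac{1}{10} = - \frac{63069}{10}$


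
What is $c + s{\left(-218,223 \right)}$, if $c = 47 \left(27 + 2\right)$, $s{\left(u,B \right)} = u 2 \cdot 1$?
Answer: $927$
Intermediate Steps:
$s{\left(u,B \right)} = 2 u$ ($s{\left(u,B \right)} = 2 u 1 = 2 u$)
$c = 1363$ ($c = 47 \cdot 29 = 1363$)
$c + s{\left(-218,223 \right)} = 1363 + 2 \left(-218\right) = 1363 - 436 = 927$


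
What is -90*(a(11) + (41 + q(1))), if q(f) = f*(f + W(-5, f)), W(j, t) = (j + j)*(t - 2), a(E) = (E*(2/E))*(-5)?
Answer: -3780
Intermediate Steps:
a(E) = -10 (a(E) = 2*(-5) = -10)
W(j, t) = 2*j*(-2 + t) (W(j, t) = (2*j)*(-2 + t) = 2*j*(-2 + t))
q(f) = f*(20 - 9*f) (q(f) = f*(f + 2*(-5)*(-2 + f)) = f*(f + (20 - 10*f)) = f*(20 - 9*f))
-90*(a(11) + (41 + q(1))) = -90*(-10 + (41 + 1*(20 - 9*1))) = -90*(-10 + (41 + 1*(20 - 9))) = -90*(-10 + (41 + 1*11)) = -90*(-10 + (41 + 11)) = -90*(-10 + 52) = -90*42 = -3780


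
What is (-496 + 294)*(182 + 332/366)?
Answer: -6761344/183 ≈ -36947.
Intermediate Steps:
(-496 + 294)*(182 + 332/366) = -202*(182 + 332*(1/366)) = -202*(182 + 166/183) = -202*33472/183 = -6761344/183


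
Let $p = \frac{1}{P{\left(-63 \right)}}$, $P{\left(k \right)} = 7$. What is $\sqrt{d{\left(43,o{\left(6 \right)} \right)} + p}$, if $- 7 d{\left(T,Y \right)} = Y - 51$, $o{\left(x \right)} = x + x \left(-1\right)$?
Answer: $\frac{2 \sqrt{91}}{7} \approx 2.7255$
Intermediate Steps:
$p = \frac{1}{7} \approx 0.14286$
$o{\left(x \right)} = 0$ ($o{\left(x \right)} = x - x = 0$)
$d{\left(T,Y \right)} = \frac{51}{7} - \frac{Y}{7}$ ($d{\left(T,Y \right)} = - \frac{Y - 51}{7} = - \frac{-51 + Y}{7} = \frac{51}{7} - \frac{Y}{7}$)
$\sqrt{d{\left(43,o{\left(6 \right)} \right)} + p} = \sqrt{\left(\frac{51}{7} - 0\right) + \frac{1}{7}} = \sqrt{\left(\frac{51}{7} + 0\right) + \frac{1}{7}} = \sqrt{\frac{51}{7} + \frac{1}{7}} = \sqrt{\frac{52}{7}} = \frac{2 \sqrt{91}}{7}$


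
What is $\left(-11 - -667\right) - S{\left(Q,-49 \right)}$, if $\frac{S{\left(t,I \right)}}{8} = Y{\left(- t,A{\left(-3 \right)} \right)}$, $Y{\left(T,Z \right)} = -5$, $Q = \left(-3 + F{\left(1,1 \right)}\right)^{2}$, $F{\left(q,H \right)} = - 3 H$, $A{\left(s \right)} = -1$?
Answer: $696$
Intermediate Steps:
$Q = 36$ ($Q = \left(-3 - 3\right)^{2} = \left(-6\right)^{2} = 36$)
$S{\left(t,I \right)} = -40$ ($S{\left(t,I \right)} = 8 \left(-5\right) = -40$)
$\left(-11 - -667\right) - S{\left(Q,-49 \right)} = \left(-11 - -667\right) - -40 = \left(-11 + 667\right) + 40 = 656 + 40 = 696$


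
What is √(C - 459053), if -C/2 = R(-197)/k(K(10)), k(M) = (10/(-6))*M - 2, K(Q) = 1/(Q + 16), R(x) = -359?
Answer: I*√11908129457/161 ≈ 677.79*I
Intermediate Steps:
K(Q) = 1/(16 + Q)
k(M) = -2 - 5*M/3 (k(M) = (10*(-⅙))*M - 2 = -5*M/3 - 2 = -2 - 5*M/3)
C = -56004/161 (C = -(-718)/(-2 - 5/(3*(16 + 10))) = -(-718)/(-2 - 5/3/26) = -(-718)/(-2 - 5/3*1/26) = -(-718)/(-2 - 5/78) = -(-718)/(-161/78) = -(-718)*(-78)/161 = -2*28002/161 = -56004/161 ≈ -347.85)
√(C - 459053) = √(-56004/161 - 459053) = √(-73963537/161) = I*√11908129457/161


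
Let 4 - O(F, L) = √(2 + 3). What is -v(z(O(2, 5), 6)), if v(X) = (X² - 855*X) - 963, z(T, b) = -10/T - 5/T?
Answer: -452502/121 - 142875*√5/121 ≈ -6380.0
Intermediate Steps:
O(F, L) = 4 - √5 (O(F, L) = 4 - √(2 + 3) = 4 - √5)
z(T, b) = -15/T
v(X) = -963 + X² - 855*X
-v(z(O(2, 5), 6)) = -(-963 + (-15/(4 - √5))² - (-12825)/(4 - √5)) = -(-963 + 225/(4 - √5)² + 12825/(4 - √5)) = 963 - 12825/(4 - √5) - 225/(4 - √5)²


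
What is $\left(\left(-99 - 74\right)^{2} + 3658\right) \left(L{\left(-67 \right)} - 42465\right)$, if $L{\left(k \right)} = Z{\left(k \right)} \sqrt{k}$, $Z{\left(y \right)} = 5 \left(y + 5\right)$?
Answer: $-1426271955 - 10411970 i \sqrt{67} \approx -1.4263 \cdot 10^{9} - 8.5226 \cdot 10^{7} i$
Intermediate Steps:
$Z{\left(y \right)} = 25 + 5 y$ ($Z{\left(y \right)} = 5 \left(5 + y\right) = 25 + 5 y$)
$L{\left(k \right)} = \sqrt{k} \left(25 + 5 k\right)$ ($L{\left(k \right)} = \left(25 + 5 k\right) \sqrt{k} = \sqrt{k} \left(25 + 5 k\right)$)
$\left(\left(-99 - 74\right)^{2} + 3658\right) \left(L{\left(-67 \right)} - 42465\right) = \left(\left(-99 - 74\right)^{2} + 3658\right) \left(5 \sqrt{-67} \left(5 - 67\right) - 42465\right) = \left(\left(-173\right)^{2} + 3658\right) \left(5 i \sqrt{67} \left(-62\right) - 42465\right) = \left(29929 + 3658\right) \left(- 310 i \sqrt{67} - 42465\right) = 33587 \left(-42465 - 310 i \sqrt{67}\right) = -1426271955 - 10411970 i \sqrt{67}$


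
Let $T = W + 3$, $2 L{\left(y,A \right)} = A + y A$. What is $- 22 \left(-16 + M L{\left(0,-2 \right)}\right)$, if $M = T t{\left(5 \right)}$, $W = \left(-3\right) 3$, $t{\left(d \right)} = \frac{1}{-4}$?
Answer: $385$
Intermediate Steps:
$t{\left(d \right)} = - \frac{1}{4}$
$W = -9$
$L{\left(y,A \right)} = \frac{A}{2} + \frac{A y}{2}$ ($L{\left(y,A \right)} = \frac{A + y A}{2} = \frac{A + A y}{2} = \frac{A}{2} + \frac{A y}{2}$)
$T = -6$ ($T = -9 + 3 = -6$)
$M = \frac{3}{2}$ ($M = \left(-6\right) \left(- \frac{1}{4}\right) = \frac{3}{2} \approx 1.5$)
$- 22 \left(-16 + M L{\left(0,-2 \right)}\right) = - 22 \left(-16 + \frac{3 \cdot \frac{1}{2} \left(-2\right) \left(1 + 0\right)}{2}\right) = - 22 \left(-16 + \frac{3 \cdot \frac{1}{2} \left(-2\right) 1}{2}\right) = - 22 \left(-16 + \frac{3}{2} \left(-1\right)\right) = - 22 \left(-16 - \frac{3}{2}\right) = \left(-22\right) \left(- \frac{35}{2}\right) = 385$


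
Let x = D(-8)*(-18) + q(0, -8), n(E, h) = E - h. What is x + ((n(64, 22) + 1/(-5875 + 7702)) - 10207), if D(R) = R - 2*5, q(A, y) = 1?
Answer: -17977679/1827 ≈ -9840.0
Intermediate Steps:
D(R) = -10 + R (D(R) = R - 10 = -10 + R)
x = 325 (x = (-10 - 8)*(-18) + 1 = -18*(-18) + 1 = 324 + 1 = 325)
x + ((n(64, 22) + 1/(-5875 + 7702)) - 10207) = 325 + (((64 - 1*22) + 1/(-5875 + 7702)) - 10207) = 325 + (((64 - 22) + 1/1827) - 10207) = 325 + ((42 + 1/1827) - 10207) = 325 + (76735/1827 - 10207) = 325 - 18571454/1827 = -17977679/1827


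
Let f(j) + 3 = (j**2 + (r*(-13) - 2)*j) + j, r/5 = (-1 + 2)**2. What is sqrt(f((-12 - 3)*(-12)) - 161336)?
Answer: I*sqrt(140819) ≈ 375.26*I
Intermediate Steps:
r = 5 (r = 5*(-1 + 2)**2 = 5*1**2 = 5*1 = 5)
f(j) = -3 + j**2 - 66*j (f(j) = -3 + ((j**2 + (5*(-13) - 2)*j) + j) = -3 + ((j**2 + (-65 - 2)*j) + j) = -3 + ((j**2 - 67*j) + j) = -3 + (j**2 - 66*j) = -3 + j**2 - 66*j)
sqrt(f((-12 - 3)*(-12)) - 161336) = sqrt((-3 + ((-12 - 3)*(-12))**2 - 66*(-12 - 3)*(-12)) - 161336) = sqrt((-3 + (-15*(-12))**2 - (-990)*(-12)) - 161336) = sqrt((-3 + 180**2 - 66*180) - 161336) = sqrt((-3 + 32400 - 11880) - 161336) = sqrt(20517 - 161336) = sqrt(-140819) = I*sqrt(140819)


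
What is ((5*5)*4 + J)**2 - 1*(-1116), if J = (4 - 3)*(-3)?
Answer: 10525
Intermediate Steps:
J = -3 (J = 1*(-3) = -3)
((5*5)*4 + J)**2 - 1*(-1116) = ((5*5)*4 - 3)**2 - 1*(-1116) = (25*4 - 3)**2 + 1116 = (100 - 3)**2 + 1116 = 97**2 + 1116 = 9409 + 1116 = 10525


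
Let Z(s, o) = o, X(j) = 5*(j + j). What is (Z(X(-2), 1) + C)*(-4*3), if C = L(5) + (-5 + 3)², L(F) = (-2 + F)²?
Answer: -168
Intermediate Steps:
X(j) = 10*j (X(j) = 5*(2*j) = 10*j)
C = 13 (C = (-2 + 5)² + (-5 + 3)² = 3² + (-2)² = 9 + 4 = 13)
(Z(X(-2), 1) + C)*(-4*3) = (1 + 13)*(-4*3) = 14*(-12) = -168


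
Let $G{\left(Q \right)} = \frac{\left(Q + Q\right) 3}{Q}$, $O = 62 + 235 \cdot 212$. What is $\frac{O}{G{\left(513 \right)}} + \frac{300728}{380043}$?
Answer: $\frac{3159851549}{380043} \approx 8314.5$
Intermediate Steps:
$O = 49882$ ($O = 62 + 49820 = 49882$)
$G{\left(Q \right)} = 6$ ($G{\left(Q \right)} = \frac{2 Q 3}{Q} = \frac{6 Q}{Q} = 6$)
$\frac{O}{G{\left(513 \right)}} + \frac{300728}{380043} = \frac{49882}{6} + \frac{300728}{380043} = 49882 \cdot \frac{1}{6} + 300728 \cdot \frac{1}{380043} = \frac{24941}{3} + \frac{300728}{380043} = \frac{3159851549}{380043}$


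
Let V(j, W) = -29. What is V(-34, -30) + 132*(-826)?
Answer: -109061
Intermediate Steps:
V(-34, -30) + 132*(-826) = -29 + 132*(-826) = -29 - 109032 = -109061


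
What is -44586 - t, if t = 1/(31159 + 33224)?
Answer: -2870580439/64383 ≈ -44586.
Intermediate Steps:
t = 1/64383 ≈ 1.5532e-5
-44586 - t = -44586 - 1*1/64383 = -44586 - 1/64383 = -2870580439/64383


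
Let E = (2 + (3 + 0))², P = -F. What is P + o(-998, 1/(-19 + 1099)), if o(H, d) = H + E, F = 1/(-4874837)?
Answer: -4743216400/4874837 ≈ -973.00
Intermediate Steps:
F = -1/4874837 ≈ -2.0514e-7
P = 1/4874837 (P = -1*(-1/4874837) = 1/4874837 ≈ 2.0514e-7)
E = 25 (E = (2 + 3)² = 5² = 25)
o(H, d) = 25 + H (o(H, d) = H + 25 = 25 + H)
P + o(-998, 1/(-19 + 1099)) = 1/4874837 + (25 - 998) = 1/4874837 - 973 = -4743216400/4874837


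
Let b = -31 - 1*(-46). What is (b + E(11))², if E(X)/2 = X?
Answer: 1369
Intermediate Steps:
b = 15 (b = -31 + 46 = 15)
E(X) = 2*X
(b + E(11))² = (15 + 2*11)² = (15 + 22)² = 37² = 1369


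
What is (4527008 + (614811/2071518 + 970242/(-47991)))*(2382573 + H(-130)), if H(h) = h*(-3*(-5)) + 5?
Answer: 3501289106859180198362/324883073 ≈ 1.0777e+13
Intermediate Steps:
H(h) = 5 + 15*h (H(h) = h*15 + 5 = 15*h + 5 = 5 + 15*h)
(4527008 + (614811/2071518 + 970242/(-47991)))*(2382573 + H(-130)) = (4527008 + (614811/2071518 + 970242/(-47991)))*(2382573 + (5 + 15*(-130))) = (4527008 + (614811*(1/2071518) + 970242*(-1/47991)))*(2382573 + (5 - 1950)) = (4527008 + (204937/690506 - 323414/15997))*(2382573 - 1945) = (4527008 - 12943584135/649766146)*2380628 = (2941483597487033/649766146)*2380628 = 3501289106859180198362/324883073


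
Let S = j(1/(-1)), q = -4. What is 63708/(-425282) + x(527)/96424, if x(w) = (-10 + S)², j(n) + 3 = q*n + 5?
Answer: -383510980/2562961973 ≈ -0.14964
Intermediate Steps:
j(n) = 2 - 4*n (j(n) = -3 + (-4*n + 5) = -3 + (5 - 4*n) = 2 - 4*n)
S = 6 (S = 2 - 4/(-1) = 2 - 4*(-1) = 2 + 4 = 6)
x(w) = 16 (x(w) = (-10 + 6)² = (-4)² = 16)
63708/(-425282) + x(527)/96424 = 63708/(-425282) + 16/96424 = 63708*(-1/425282) + 16*(1/96424) = -31854/212641 + 2/12053 = -383510980/2562961973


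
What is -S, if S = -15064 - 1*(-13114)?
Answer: 1950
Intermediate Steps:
S = -1950 (S = -15064 + 13114 = -1950)
-S = -1*(-1950) = 1950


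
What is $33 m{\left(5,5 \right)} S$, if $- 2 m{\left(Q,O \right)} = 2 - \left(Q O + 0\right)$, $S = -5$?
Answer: $- \frac{3795}{2} \approx -1897.5$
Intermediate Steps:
$m{\left(Q,O \right)} = -1 + \frac{O Q}{2}$ ($m{\left(Q,O \right)} = - \frac{2 - \left(Q O + 0\right)}{2} = - \frac{2 - \left(O Q + 0\right)}{2} = - \frac{2 - O Q}{2} = -1 + \frac{O Q}{2}$)
$33 m{\left(5,5 \right)} S = 33 \left(-1 + \frac{1}{2} \cdot 5 \cdot 5\right) \left(-5\right) = 33 \left(-1 + \frac{25}{2}\right) \left(-5\right) = 33 \cdot \frac{23}{2} \left(-5\right) = \frac{759}{2} \left(-5\right) = - \frac{3795}{2}$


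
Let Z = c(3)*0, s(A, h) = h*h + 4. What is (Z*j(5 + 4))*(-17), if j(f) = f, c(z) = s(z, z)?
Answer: 0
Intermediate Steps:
s(A, h) = 4 + h**2 (s(A, h) = h**2 + 4 = 4 + h**2)
c(z) = 4 + z**2
Z = 0 (Z = (4 + 3**2)*0 = (4 + 9)*0 = 13*0 = 0)
(Z*j(5 + 4))*(-17) = (0*(5 + 4))*(-17) = (0*9)*(-17) = 0*(-17) = 0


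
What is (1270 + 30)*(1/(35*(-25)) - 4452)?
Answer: -202566052/35 ≈ -5.7876e+6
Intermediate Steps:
(1270 + 30)*(1/(35*(-25)) - 4452) = 1300*(1/(-875) - 4452) = 1300*(-1/875 - 4452) = 1300*(-3895501/875) = -202566052/35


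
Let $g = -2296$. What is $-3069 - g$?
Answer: $-773$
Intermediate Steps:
$-3069 - g = -3069 - -2296 = -3069 + 2296 = -773$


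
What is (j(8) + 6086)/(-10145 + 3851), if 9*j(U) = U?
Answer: -27391/28323 ≈ -0.96709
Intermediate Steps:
j(U) = U/9
(j(8) + 6086)/(-10145 + 3851) = ((⅑)*8 + 6086)/(-10145 + 3851) = (8/9 + 6086)/(-6294) = (54782/9)*(-1/6294) = -27391/28323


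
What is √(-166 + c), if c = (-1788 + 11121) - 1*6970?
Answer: 13*√13 ≈ 46.872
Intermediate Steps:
c = 2363 (c = 9333 - 6970 = 2363)
√(-166 + c) = √(-166 + 2363) = √2197 = 13*√13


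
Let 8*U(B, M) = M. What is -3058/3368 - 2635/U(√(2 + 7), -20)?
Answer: 1773407/1684 ≈ 1053.1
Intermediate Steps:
U(B, M) = M/8
-3058/3368 - 2635/U(√(2 + 7), -20) = -3058/3368 - 2635/((⅛)*(-20)) = -3058*1/3368 - 2635/(-5/2) = -1529/1684 - 2635*(-⅖) = -1529/1684 + 1054 = 1773407/1684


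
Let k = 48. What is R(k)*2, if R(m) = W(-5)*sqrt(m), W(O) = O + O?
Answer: -80*sqrt(3) ≈ -138.56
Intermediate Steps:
W(O) = 2*O
R(m) = -10*sqrt(m) (R(m) = (2*(-5))*sqrt(m) = -10*sqrt(m))
R(k)*2 = -40*sqrt(3)*2 = -80*sqrt(3)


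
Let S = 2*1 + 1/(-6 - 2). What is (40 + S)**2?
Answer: 112225/64 ≈ 1753.5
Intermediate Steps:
S = 15/8 (S = 2 + 1/(-8) = 2 - 1/8 = 15/8 ≈ 1.8750)
(40 + S)**2 = (40 + 15/8)**2 = (335/8)**2 = 112225/64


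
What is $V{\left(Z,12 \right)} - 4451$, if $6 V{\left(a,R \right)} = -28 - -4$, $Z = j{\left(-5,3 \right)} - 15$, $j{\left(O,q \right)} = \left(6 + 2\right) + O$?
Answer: $-4455$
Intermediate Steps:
$j{\left(O,q \right)} = 8 + O$
$Z = -12$ ($Z = \left(8 - 5\right) - 15 = 3 - 15 = -12$)
$V{\left(a,R \right)} = -4$ ($V{\left(a,R \right)} = \frac{-28 - -4}{6} = \frac{-28 + 4}{6} = \frac{1}{6} \left(-24\right) = -4$)
$V{\left(Z,12 \right)} - 4451 = -4 - 4451 = -4455$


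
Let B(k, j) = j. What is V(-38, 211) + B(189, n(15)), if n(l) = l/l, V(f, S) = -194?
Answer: -193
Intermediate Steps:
n(l) = 1
V(-38, 211) + B(189, n(15)) = -194 + 1 = -193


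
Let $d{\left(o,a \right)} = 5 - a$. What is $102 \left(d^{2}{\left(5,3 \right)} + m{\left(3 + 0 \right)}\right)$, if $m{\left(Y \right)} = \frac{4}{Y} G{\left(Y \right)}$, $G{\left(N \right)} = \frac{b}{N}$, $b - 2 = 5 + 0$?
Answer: $\frac{2176}{3} \approx 725.33$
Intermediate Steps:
$b = 7$ ($b = 2 + \left(5 + 0\right) = 2 + 5 = 7$)
$G{\left(N \right)} = \frac{7}{N}$
$m{\left(Y \right)} = \frac{28}{Y^{2}}$ ($m{\left(Y \right)} = \frac{4}{Y} \frac{7}{Y} = \frac{28}{Y^{2}}$)
$102 \left(d^{2}{\left(5,3 \right)} + m{\left(3 + 0 \right)}\right) = 102 \left(\left(5 - 3\right)^{2} + \frac{28}{\left(3 + 0\right)^{2}}\right) = 102 \left(\left(5 - 3\right)^{2} + \frac{28}{9}\right) = 102 \left(2^{2} + 28 \cdot \frac{1}{9}\right) = 102 \left(4 + \frac{28}{9}\right) = 102 \cdot \frac{64}{9} = \frac{2176}{3}$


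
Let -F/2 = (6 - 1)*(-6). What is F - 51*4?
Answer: -144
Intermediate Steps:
F = 60 (F = -2*(6 - 1)*(-6) = -10*(-6) = -2*(-30) = 60)
F - 51*4 = 60 - 51*4 = 60 - 204 = -144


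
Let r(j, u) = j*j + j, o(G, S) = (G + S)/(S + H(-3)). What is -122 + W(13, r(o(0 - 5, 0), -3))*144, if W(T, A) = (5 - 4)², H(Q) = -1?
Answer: 22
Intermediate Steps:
o(G, S) = (G + S)/(-1 + S) (o(G, S) = (G + S)/(S - 1) = (G + S)/(-1 + S))
r(j, u) = j + j² (r(j, u) = j² + j = j + j²)
W(T, A) = 1 (W(T, A) = 1² = 1)
-122 + W(13, r(o(0 - 5, 0), -3))*144 = -122 + 1*144 = -122 + 144 = 22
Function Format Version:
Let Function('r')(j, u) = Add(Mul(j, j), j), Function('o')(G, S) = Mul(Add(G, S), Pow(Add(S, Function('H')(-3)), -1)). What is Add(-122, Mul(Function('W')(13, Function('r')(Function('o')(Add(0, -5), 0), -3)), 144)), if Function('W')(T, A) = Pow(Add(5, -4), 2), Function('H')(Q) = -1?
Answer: 22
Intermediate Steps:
Function('o')(G, S) = Mul(Pow(Add(-1, S), -1), Add(G, S)) (Function('o')(G, S) = Mul(Add(G, S), Pow(Add(S, -1), -1)) = Mul(Add(G, S), Pow(Add(-1, S), -1)) = Mul(Pow(Add(-1, S), -1), Add(G, S)))
Function('r')(j, u) = Add(j, Pow(j, 2)) (Function('r')(j, u) = Add(Pow(j, 2), j) = Add(j, Pow(j, 2)))
Function('W')(T, A) = 1 (Function('W')(T, A) = Pow(1, 2) = 1)
Add(-122, Mul(Function('W')(13, Function('r')(Function('o')(Add(0, -5), 0), -3)), 144)) = Add(-122, Mul(1, 144)) = Add(-122, 144) = 22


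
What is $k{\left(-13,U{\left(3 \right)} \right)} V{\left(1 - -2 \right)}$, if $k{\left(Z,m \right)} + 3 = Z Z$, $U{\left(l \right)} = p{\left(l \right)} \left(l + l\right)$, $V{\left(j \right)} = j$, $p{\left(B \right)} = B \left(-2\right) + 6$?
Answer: $498$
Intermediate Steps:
$p{\left(B \right)} = 6 - 2 B$ ($p{\left(B \right)} = - 2 B + 6 = 6 - 2 B$)
$U{\left(l \right)} = 2 l \left(6 - 2 l\right)$ ($U{\left(l \right)} = \left(6 - 2 l\right) \left(l + l\right) = \left(6 - 2 l\right) 2 l = 2 l \left(6 - 2 l\right)$)
$k{\left(Z,m \right)} = -3 + Z^{2}$ ($k{\left(Z,m \right)} = -3 + Z Z = -3 + Z^{2}$)
$k{\left(-13,U{\left(3 \right)} \right)} V{\left(1 - -2 \right)} = \left(-3 + \left(-13\right)^{2}\right) \left(1 - -2\right) = \left(-3 + 169\right) \left(1 + 2\right) = 166 \cdot 3 = 498$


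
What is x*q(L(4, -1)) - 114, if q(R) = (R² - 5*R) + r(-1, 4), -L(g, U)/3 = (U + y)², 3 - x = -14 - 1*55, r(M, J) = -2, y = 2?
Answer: 1470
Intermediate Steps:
x = 72 (x = 3 - (-14 - 1*55) = 3 - (-14 - 55) = 3 - 1*(-69) = 3 + 69 = 72)
L(g, U) = -3*(2 + U)² (L(g, U) = -3*(U + 2)² = -3*(2 + U)²)
q(R) = -2 + R² - 5*R (q(R) = (R² - 5*R) - 2 = -2 + R² - 5*R)
x*q(L(4, -1)) - 114 = 72*(-2 + (-3*(2 - 1)²)² - (-15)*(2 - 1)²) - 114 = 72*(-2 + (-3*1²)² - (-15)*1²) - 114 = 72*(-2 + (-3*1)² - (-15)) - 114 = 72*(-2 + (-3)² - 5*(-3)) - 114 = 72*(-2 + 9 + 15) - 114 = 72*22 - 114 = 1584 - 114 = 1470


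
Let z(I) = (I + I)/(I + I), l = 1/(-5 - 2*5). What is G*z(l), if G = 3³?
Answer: 27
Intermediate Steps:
l = -1/15 (l = 1/(-5 - 10) = 1/(-15) = -1/15 ≈ -0.066667)
z(I) = 1 (z(I) = (2*I)/((2*I)) = (2*I)*(1/(2*I)) = 1)
G = 27
G*z(l) = 27*1 = 27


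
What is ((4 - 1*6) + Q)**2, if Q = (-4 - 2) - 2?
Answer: 100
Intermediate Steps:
Q = -8 (Q = -6 - 2 = -8)
((4 - 1*6) + Q)**2 = ((4 - 1*6) - 8)**2 = ((4 - 6) - 8)**2 = (-2 - 8)**2 = (-10)**2 = 100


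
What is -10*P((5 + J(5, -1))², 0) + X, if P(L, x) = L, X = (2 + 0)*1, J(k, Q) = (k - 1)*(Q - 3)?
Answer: -1208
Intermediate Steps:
J(k, Q) = (-1 + k)*(-3 + Q)
X = 2 (X = 2*1 = 2)
-10*P((5 + J(5, -1))², 0) + X = -10*(5 + (3 - 1*(-1) - 3*5 - 1*5))² + 2 = -10*(5 + (3 + 1 - 15 - 5))² + 2 = -10*(5 - 16)² + 2 = -10*(-11)² + 2 = -10*121 + 2 = -1210 + 2 = -1208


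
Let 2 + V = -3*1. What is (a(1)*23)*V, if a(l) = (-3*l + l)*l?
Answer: 230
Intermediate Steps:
V = -5 (V = -2 - 3*1 = -2 - 3 = -5)
a(l) = -2*l² (a(l) = (-2*l)*l = -2*l²)
(a(1)*23)*V = (-2*1²*23)*(-5) = (-2*1*23)*(-5) = -2*23*(-5) = -46*(-5) = 230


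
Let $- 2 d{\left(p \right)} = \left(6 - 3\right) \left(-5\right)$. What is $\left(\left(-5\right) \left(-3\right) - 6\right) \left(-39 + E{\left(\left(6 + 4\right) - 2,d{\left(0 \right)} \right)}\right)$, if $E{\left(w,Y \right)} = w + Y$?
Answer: $- \frac{423}{2} \approx -211.5$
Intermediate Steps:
$d{\left(p \right)} = \frac{15}{2}$ ($d{\left(p \right)} = - \frac{\left(6 - 3\right) \left(-5\right)}{2} = - \frac{3 \left(-5\right)}{2} = \left(- \frac{1}{2}\right) \left(-15\right) = \frac{15}{2}$)
$E{\left(w,Y \right)} = Y + w$
$\left(\left(-5\right) \left(-3\right) - 6\right) \left(-39 + E{\left(\left(6 + 4\right) - 2,d{\left(0 \right)} \right)}\right) = \left(\left(-5\right) \left(-3\right) - 6\right) \left(-39 + \left(\frac{15}{2} + \left(\left(6 + 4\right) - 2\right)\right)\right) = \left(15 - 6\right) \left(-39 + \left(\frac{15}{2} + \left(10 - 2\right)\right)\right) = 9 \left(-39 + \left(\frac{15}{2} + 8\right)\right) = 9 \left(-39 + \frac{31}{2}\right) = 9 \left(- \frac{47}{2}\right) = - \frac{423}{2}$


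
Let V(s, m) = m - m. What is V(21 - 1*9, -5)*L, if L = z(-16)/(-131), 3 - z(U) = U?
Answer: 0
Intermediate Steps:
z(U) = 3 - U
V(s, m) = 0
L = -19/131 (L = (3 - 1*(-16))/(-131) = (3 + 16)*(-1/131) = 19*(-1/131) = -19/131 ≈ -0.14504)
V(21 - 1*9, -5)*L = 0*(-19/131) = 0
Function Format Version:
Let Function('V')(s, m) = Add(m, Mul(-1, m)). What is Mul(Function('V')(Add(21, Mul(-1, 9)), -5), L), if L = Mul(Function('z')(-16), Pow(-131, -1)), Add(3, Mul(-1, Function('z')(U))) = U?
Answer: 0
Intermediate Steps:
Function('z')(U) = Add(3, Mul(-1, U))
Function('V')(s, m) = 0
L = Rational(-19, 131) (L = Mul(Add(3, Mul(-1, -16)), Pow(-131, -1)) = Mul(Add(3, 16), Rational(-1, 131)) = Mul(19, Rational(-1, 131)) = Rational(-19, 131) ≈ -0.14504)
Mul(Function('V')(Add(21, Mul(-1, 9)), -5), L) = Mul(0, Rational(-19, 131)) = 0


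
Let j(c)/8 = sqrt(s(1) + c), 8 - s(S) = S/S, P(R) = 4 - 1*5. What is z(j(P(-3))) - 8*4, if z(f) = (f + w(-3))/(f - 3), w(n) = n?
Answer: -31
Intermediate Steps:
P(R) = -1 (P(R) = 4 - 5 = -1)
s(S) = 7 (s(S) = 8 - S/S = 8 - 1*1 = 8 - 1 = 7)
j(c) = 8*sqrt(7 + c)
z(f) = 1 (z(f) = (f - 3)/(f - 3) = (-3 + f)/(-3 + f) = 1)
z(j(P(-3))) - 8*4 = 1 - 8*4 = 1 - 32 = -31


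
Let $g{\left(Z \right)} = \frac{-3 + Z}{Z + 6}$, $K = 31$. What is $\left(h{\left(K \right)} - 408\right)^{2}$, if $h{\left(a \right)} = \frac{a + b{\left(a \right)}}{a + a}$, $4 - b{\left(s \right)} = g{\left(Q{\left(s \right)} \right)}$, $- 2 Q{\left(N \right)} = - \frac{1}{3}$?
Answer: $\frac{218387982400}{1315609} \approx 1.66 \cdot 10^{5}$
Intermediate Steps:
$Q{\left(N \right)} = \frac{1}{6}$ ($Q{\left(N \right)} = - \frac{\left(-1\right) \frac{1}{3}}{2} = \left(- \frac{1}{2}\right) \left(- \frac{1}{3}\right) = \frac{1}{6}$)
$g{\left(Z \right)} = \frac{-3 + Z}{6 + Z}$
$b{\left(s \right)} = \frac{165}{37}$ ($b{\left(s \right)} = 4 - \frac{-3 + \frac{1}{6}}{6 + \frac{1}{6}} = 4 - \frac{1}{\frac{37}{6}} \left(- \frac{17}{6}\right) = 4 - \frac{6}{37} \left(- \frac{17}{6}\right) = 4 - - \frac{17}{37} = 4 + \frac{17}{37} = \frac{165}{37}$)
$h{\left(a \right)} = \frac{\frac{165}{37} + a}{2 a}$ ($h{\left(a \right)} = \frac{a + \frac{165}{37}}{a + a} = \frac{\frac{165}{37} + a}{2 a}$)
$\left(h{\left(K \right)} - 408\right)^{2} = \left(\frac{165 + 37 \cdot 31}{74 \cdot 31} - 408\right)^{2} = \left(\frac{1}{74} \cdot \frac{1}{31} \left(165 + 1147\right) - 408\right)^{2} = \left(\frac{1}{74} \cdot \frac{1}{31} \cdot 1312 - 408\right)^{2} = \left(\frac{656}{1147} - 408\right)^{2} = \left(- \frac{467320}{1147}\right)^{2} = \frac{218387982400}{1315609}$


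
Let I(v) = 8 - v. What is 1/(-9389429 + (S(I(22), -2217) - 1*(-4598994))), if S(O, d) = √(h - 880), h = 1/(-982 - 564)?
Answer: -7406012510/35478021539702331 - I*√2103303626/35478021539702331 ≈ -2.0875e-7 - 1.2927e-12*I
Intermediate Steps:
h = -1/1546 (h = 1/(-1546) = -1/1546 ≈ -0.00064683)
S(O, d) = I*√2103303626/1546 (S(O, d) = √(-1/1546 - 880) = √(-1360481/1546) = I*√2103303626/1546)
1/(-9389429 + (S(I(22), -2217) - 1*(-4598994))) = 1/(-9389429 + (I*√2103303626/1546 - 1*(-4598994))) = 1/(-9389429 + (I*√2103303626/1546 + 4598994)) = 1/(-9389429 + (4598994 + I*√2103303626/1546)) = 1/(-4790435 + I*√2103303626/1546)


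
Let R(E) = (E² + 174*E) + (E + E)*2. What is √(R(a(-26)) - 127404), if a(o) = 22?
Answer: 2*I*√30751 ≈ 350.72*I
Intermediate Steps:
R(E) = E² + 178*E (R(E) = (E² + 174*E) + (2*E)*2 = (E² + 174*E) + 4*E = E² + 178*E)
√(R(a(-26)) - 127404) = √(22*(178 + 22) - 127404) = √(22*200 - 127404) = √(4400 - 127404) = √(-123004) = 2*I*√30751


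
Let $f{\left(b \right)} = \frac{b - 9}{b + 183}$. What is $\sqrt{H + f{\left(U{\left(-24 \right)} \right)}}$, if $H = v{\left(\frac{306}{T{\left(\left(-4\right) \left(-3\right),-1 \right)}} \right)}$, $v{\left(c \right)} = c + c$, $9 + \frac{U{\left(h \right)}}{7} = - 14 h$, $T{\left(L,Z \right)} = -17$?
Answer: $\frac{i \sqrt{372139}}{103} \approx 5.9226 i$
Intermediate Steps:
$U{\left(h \right)} = -63 - 98 h$ ($U{\left(h \right)} = -63 + 7 \left(- 14 h\right) = -63 - 98 h$)
$f{\left(b \right)} = \frac{-9 + b}{183 + b}$
$v{\left(c \right)} = 2 c$
$H = -36$ ($H = 2 \frac{306}{-17} = 2 \cdot 306 \left(- \frac{1}{17}\right) = 2 \left(-18\right) = -36$)
$\sqrt{H + f{\left(U{\left(-24 \right)} \right)}} = \sqrt{-36 + \frac{-9 - -2289}{183 - -2289}} = \sqrt{-36 + \frac{-9 + \left(-63 + 2352\right)}{183 + \left(-63 + 2352\right)}} = \sqrt{-36 + \frac{-9 + 2289}{183 + 2289}} = \sqrt{-36 + \frac{1}{2472} \cdot 2280} = \sqrt{-36 + \frac{95}{103}} = \sqrt{- \frac{3613}{103}} = \frac{i \sqrt{372139}}{103}$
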